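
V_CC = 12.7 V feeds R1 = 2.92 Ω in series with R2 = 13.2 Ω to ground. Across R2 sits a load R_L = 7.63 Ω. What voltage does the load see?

V_out ≈ 7.92 V

R2 ‖ R_L = (13.2 × 7.63)/(13.2 + 7.63) = 4.835 Ω.
Voltage divider with the loaded lower leg: V_out = 12.7 × 4.835/(2.92 + 4.835) = 12.7 × 0.6235 = 7.918 V.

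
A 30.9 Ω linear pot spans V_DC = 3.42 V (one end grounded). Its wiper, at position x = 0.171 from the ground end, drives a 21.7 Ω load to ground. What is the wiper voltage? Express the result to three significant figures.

Split the track: R_lower = x·R_p = 5.284 Ω, R_upper = (1−x)·R_p = 25.62 Ω.
Lower segment in parallel with the load: 5.284 ‖ 21.7 = 4.249 Ω.
V_out = 3.42 × 4.249/(25.62 + 4.249) = 0.4866 V.
(Unloaded: V_out = x·V_DC = 0.585 V.)

V_out ≈ 0.487 V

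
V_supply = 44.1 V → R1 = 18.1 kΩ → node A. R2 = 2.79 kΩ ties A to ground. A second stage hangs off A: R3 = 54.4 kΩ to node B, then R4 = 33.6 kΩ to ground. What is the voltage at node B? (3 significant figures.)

Looking into the second stage from A: R3 + R4 = 88.00 kΩ appears in parallel with R2.
R2 ‖ (R3+R4) = 2.704 kΩ.
So V_A = 44.1 × 0.1300 = 5.732 V.
Then the unloaded second divider: V_B = V_A × R4/(R3+R4) = 5.732 × 0.3818 = 2.189 V.

V_B ≈ 2.19 V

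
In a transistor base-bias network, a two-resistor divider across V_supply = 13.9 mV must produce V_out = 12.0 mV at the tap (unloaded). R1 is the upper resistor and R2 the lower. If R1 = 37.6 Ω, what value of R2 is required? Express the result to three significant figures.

R2 ≈ 237 Ω

The divider ratio is R2/(R1+R2) = 12.0/13.9 = 0.8633.
Rearranging, R2 = R1·k/(1−k) = 37.6 × 6.316 = 237.5 Ω.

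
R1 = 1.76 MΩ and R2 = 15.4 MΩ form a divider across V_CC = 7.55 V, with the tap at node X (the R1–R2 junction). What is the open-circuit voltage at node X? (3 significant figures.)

V_th is the unloaded tap voltage: V_CC · R2/(R1+R2) = 7.55 × 0.8974 = 6.776 V.

V_th ≈ 6.78 V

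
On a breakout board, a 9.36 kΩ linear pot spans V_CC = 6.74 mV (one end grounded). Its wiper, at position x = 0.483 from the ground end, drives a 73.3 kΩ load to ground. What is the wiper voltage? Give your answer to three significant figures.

Lower segment x·R_p = 4.521 kΩ; upper segment (1−x)·R_p = 4.839 kΩ.
R_L loads the lower segment: effective lower R = 4.258 kΩ.
Loaded-divider output: V_out = 6.74 × 0.4681 = 3.155 mV.
(Unloaded: V_out = x·V_CC = 3.26 mV.)

V_out ≈ 3.15 mV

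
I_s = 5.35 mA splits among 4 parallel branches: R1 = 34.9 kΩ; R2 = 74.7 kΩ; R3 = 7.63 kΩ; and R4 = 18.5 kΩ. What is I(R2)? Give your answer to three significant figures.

Conductances: ΣG = 1/34.9 + 1/74.7 + 1/7.63 + 1/18.5 = 0.2272 (1/kΩ).
By the current-divider rule, I = I_s · G_k/ΣG = 5.35 × 0.05893 = 0.3153 mA.

I ≈ 0.315 mA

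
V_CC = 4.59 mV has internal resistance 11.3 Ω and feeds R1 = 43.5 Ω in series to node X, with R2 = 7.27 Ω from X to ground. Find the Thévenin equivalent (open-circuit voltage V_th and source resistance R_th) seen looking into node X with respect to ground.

R1' = 11.3 + 43.5 = 54.80 Ω (source resistance + R1).
With X open, the divider is unloaded: V_th = 4.59 × 7.27/62.07 = 0.5376 mV.
Looking into X with the source shorted: R_th = R1'·R2/(R1'+R2) = 54.80 × 7.27/62.07 = 6.418 Ω.

V_th ≈ 0.538 mV, R_th ≈ 6.42 Ω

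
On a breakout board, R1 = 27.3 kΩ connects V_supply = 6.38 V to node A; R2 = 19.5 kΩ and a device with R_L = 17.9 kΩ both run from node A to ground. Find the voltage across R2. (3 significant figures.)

V_out ≈ 1.63 V

R2 ‖ R_L = (19.5 × 17.9)/(19.5 + 17.9) = 9.333 kΩ.
Then V_out = V_supply · R2'/(R1 + R2') = 6.38 × 9.333/36.63 = 1.625 V.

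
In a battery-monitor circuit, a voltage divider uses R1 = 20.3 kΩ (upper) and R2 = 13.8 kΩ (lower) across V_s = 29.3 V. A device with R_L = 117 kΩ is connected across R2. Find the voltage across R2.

V_out ≈ 11.1 V

R2 ‖ R_L = (13.8 × 117)/(13.8 + 117) = 12.34 kΩ.
Now apply the divider: V_out = 29.3 × 0.3781 = 11.08 V.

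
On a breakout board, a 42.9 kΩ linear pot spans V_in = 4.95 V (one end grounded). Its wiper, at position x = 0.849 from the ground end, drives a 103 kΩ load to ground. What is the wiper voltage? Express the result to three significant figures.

V_out ≈ 3.99 V

Split the track: R_lower = x·R_p = 36.42 kΩ, R_upper = (1−x)·R_p = 6.478 kΩ.
R_L loads the lower segment: effective lower R = 26.91 kΩ.
Then V_out = V_in · 26.91/(6.478 + 26.91) = 3.990 V.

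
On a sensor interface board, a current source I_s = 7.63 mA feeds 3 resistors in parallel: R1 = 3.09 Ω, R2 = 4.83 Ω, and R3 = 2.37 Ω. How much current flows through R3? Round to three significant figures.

Conductances: ΣG = 1/3.09 + 1/4.83 + 1/2.37 = 0.9526 (1/Ω).
By the current-divider rule, I = I_s · G_k/ΣG = 7.63 × 0.4429 = 3.380 mA.

I ≈ 3.38 mA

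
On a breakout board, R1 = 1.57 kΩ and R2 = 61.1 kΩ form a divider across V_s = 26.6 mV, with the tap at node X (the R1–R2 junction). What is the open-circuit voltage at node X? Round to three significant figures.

Open-circuit (no load on X): V_th = V_s · R2/(R1 + R2) = 26.6 × 61.1/(1.570 + 61.1) = 25.93 mV.

V_th ≈ 25.9 mV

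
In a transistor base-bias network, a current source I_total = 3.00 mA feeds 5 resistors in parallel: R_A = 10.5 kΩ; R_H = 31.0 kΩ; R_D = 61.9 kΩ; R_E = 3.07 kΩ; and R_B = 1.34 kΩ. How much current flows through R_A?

I ≈ 0.235 mA

ΣG = 1/10.5 + 1/31.0 + 1/61.9 + 1/3.07 + 1/1.34 = 1.216.
Current divider: I(R_A) = I_total · G_k/ΣG = 3.00 × (0.09524/1.216) = 3.00 × 0.07834 = 0.2350 mA.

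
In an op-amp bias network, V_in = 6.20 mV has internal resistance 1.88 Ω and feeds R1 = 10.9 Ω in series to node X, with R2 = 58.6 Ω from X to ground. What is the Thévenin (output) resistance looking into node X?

R_th ≈ 10.5 Ω

R1' = 1.88 + 10.9 = 12.78 Ω (source resistance + R1).
Zeroing V_in shorts the top of R1' to ground, so R_th = R1' ‖ R2 = 10.49 Ω.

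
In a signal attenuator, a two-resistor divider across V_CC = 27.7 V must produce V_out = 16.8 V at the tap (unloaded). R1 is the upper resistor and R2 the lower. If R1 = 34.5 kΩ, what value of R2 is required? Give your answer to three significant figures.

R2 ≈ 53.2 kΩ

Required fraction k = V_out/V_CC = 0.6065.
Rearranging, R2 = R1·k/(1−k) = 34.5 × 1.541 = 53.17 kΩ.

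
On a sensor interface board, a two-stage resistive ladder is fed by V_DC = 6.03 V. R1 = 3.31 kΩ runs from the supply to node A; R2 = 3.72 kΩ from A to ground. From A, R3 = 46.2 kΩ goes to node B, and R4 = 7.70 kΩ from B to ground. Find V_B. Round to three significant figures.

V_B ≈ 0.441 V

Looking into the second stage from A: R3 + R4 = 53.90 kΩ appears in parallel with R2.
Effective lower resistance at A: R2 ‖ 53.90 = 3.480 kΩ.
So V_A = 6.03 × 0.5125 = 3.090 V.
V_B = V_A × 0.1429 = 0.4415 V.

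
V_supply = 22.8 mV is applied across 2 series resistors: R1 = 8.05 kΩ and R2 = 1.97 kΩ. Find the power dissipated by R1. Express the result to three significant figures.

P ≈ 41.7 nW

ΣR = 10.02 kΩ → I = 22.8/10.02 = 2.275 µA.
P(R1) = I²·R1 = (2.275)² × 8.05 = 41.68 nW.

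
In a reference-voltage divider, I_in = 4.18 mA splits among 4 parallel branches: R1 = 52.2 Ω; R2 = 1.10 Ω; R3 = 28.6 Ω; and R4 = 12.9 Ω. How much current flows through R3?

ΣG = 1/52.2 + 1/1.10 + 1/28.6 + 1/12.9 = 1.041.
R3 takes the fraction G_k/ΣG = 0.03497/1.041 = 0.03360, so I = 4.18 × 0.03360 = 0.1404 mA.

I ≈ 0.140 mA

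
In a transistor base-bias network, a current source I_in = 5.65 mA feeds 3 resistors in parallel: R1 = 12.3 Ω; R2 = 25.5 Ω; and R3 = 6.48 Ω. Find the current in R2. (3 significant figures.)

Conductances: ΣG = 1/12.3 + 1/25.5 + 1/6.48 = 0.2748 (1/Ω).
Current divider: I(R2) = I_in · G_k/ΣG = 5.65 × (0.03922/0.2748) = 5.65 × 0.1427 = 0.8062 mA.

I ≈ 0.806 mA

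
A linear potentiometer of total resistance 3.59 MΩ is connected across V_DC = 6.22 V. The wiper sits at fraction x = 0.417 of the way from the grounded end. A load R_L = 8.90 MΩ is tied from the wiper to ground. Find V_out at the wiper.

V_out ≈ 2.36 V

Split the track: R_lower = x·R_p = 1.497 MΩ, R_upper = (1−x)·R_p = 2.093 MΩ.
Lower segment in parallel with the load: 1.497 ‖ 8.90 = 1.281 MΩ.
V_out = 6.22 × 1.281/(2.093 + 1.281) = 2.362 V.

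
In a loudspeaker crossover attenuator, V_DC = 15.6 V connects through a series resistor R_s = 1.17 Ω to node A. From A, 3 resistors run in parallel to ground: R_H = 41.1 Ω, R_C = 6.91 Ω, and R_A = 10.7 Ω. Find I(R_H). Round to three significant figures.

I ≈ 0.290 A

Combine the parallel branches: R_p = (1/41.1 + 1/6.91 + 1/10.7)⁻¹ = 3.809 Ω.
V_A = 15.6 × 3.809/4.979 = 11.93 V.
I(R_H) = V_A / R_H = 11.93/41.1 = 0.2904 A.
(Equivalently: I_total = 3.133 A, then current-divider fraction G_k/ΣG = 0.09269.)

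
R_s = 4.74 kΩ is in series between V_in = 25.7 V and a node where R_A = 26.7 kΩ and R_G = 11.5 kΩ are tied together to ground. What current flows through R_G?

I ≈ 1.41 mA

Parallel bank: R_p = 1/(1/26.7 + 1/11.5) = 8.038 kΩ.
Node voltage V_A = V_in · R_p/(R_s + R_p) = 25.7 × 0.6290 = 16.17 V.
I(R_G) = V_A / R_G = 16.17/11.5 = 1.406 mA.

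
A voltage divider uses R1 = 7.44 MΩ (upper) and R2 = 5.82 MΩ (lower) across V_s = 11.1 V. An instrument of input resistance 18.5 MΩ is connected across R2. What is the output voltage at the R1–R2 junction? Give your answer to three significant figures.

The load sits in parallel with R2, giving an effective lower resistance R2' = R2·R_L/(R2+R_L) = 4.427 MΩ.
Voltage divider with the loaded lower leg: V_out = 11.1 × 4.427/(7.44 + 4.427) = 11.1 × 0.3731 = 4.141 V.
(Unloaded it would be 4.87 V; the load pulls it down.)

V_out ≈ 4.14 V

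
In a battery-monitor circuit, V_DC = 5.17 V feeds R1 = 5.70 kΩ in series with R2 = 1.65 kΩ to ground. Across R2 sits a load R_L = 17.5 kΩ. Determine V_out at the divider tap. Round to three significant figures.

V_out ≈ 1.08 V

The load sits in parallel with R2, giving an effective lower resistance R2' = R2·R_L/(R2+R_L) = 1.508 kΩ.
Voltage divider with the loaded lower leg: V_out = 5.17 × 1.508/(5.70 + 1.508) = 5.17 × 0.2092 = 1.082 V.
(Unloaded it would be 1.16 V; the load pulls it down.)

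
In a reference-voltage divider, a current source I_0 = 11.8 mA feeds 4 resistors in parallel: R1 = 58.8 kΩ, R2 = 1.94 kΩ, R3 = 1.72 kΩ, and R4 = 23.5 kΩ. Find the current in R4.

I ≈ 0.434 mA

Conductances: ΣG = 1/58.8 + 1/1.94 + 1/1.72 + 1/23.5 = 1.156 (1/kΩ).
By the current-divider rule, I = I_0 · G_k/ΣG = 11.8 × 0.03680 = 0.4342 mA.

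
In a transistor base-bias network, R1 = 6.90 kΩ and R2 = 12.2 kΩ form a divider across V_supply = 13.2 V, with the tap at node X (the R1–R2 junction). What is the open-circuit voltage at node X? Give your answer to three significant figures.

With X open, the divider is unloaded: V_th = 13.2 × 12.2/19.10 = 8.431 V.

V_th ≈ 8.43 V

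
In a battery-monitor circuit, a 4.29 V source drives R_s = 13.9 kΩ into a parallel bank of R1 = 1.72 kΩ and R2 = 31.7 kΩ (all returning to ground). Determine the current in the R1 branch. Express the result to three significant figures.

I ≈ 0.262 mA

Parallel bank: R_p = 1/(1/1.72 + 1/31.7) = 1.631 kΩ.
Node voltage V_A = V_s · R_p/(R_s + R_p) = 4.29 × 0.1050 = 0.4506 V.
I(R1) = V_A / R1 = 0.4506/1.72 = 0.2620 mA.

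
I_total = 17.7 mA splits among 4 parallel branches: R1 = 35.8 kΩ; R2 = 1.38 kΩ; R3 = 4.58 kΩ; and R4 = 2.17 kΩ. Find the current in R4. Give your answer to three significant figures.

I ≈ 5.70 mA

ΣG = 1/35.8 + 1/1.38 + 1/4.58 + 1/2.17 = 1.432.
By the current-divider rule, I = I_total · G_k/ΣG = 17.7 × 0.3219 = 5.697 mA.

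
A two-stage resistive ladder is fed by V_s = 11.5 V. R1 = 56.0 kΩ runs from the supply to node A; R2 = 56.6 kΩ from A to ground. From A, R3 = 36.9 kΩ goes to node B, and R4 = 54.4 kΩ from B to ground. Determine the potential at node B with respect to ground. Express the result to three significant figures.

Looking into the second stage from A: R3 + R4 = 91.30 kΩ appears in parallel with R2.
Effective lower resistance at A: R2 ‖ 91.30 = 34.94 kΩ.
First divider: V_A = V_s · 34.94/(56.0 + 34.94) = 4.418 V.
V_B = V_A × 0.5958 = 2.633 V.

V_B ≈ 2.63 V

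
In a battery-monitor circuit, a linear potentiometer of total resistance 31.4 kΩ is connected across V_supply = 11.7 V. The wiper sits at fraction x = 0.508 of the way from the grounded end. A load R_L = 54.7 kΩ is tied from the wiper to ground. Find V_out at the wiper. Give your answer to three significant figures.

Lower segment x·R_p = 15.95 kΩ; upper segment (1−x)·R_p = 15.45 kΩ.
(x·R_p) ‖ R_L = 12.35 kΩ.
Loaded-divider output: V_out = 11.7 × 0.4443 = 5.198 V.
(Unloaded: V_out = x·V_supply = 5.94 V.)

V_out ≈ 5.20 V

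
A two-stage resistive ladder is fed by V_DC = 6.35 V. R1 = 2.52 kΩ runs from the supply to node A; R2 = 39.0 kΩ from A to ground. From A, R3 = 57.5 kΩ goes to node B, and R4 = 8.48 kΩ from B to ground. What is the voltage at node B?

Looking into the second stage from A: R3 + R4 = 65.98 kΩ appears in parallel with R2.
R2 ‖ (R3+R4) = 24.51 kΩ.
V_A = 6.35 × 24.51/(2.52 + 24.51) = 5.758 V.
Then the unloaded second divider: V_B = V_A × R4/(R3+R4) = 5.758 × 0.1285 = 0.7400 V.

V_B ≈ 0.740 V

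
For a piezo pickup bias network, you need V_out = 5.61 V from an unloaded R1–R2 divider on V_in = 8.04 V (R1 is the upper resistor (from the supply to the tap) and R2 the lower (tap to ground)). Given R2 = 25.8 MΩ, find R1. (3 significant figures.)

Required fraction k = V_out/V_in = 0.6978.
So R1 = R2 · (V_in/V_out − 1) = 25.8 × (8.04/5.61 − 1) = 25.8 × 0.4332 = 11.18 MΩ.

R1 ≈ 11.2 MΩ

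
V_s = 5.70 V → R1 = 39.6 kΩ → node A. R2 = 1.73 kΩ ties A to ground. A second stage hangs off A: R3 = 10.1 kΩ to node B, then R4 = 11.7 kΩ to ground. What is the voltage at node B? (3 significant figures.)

Looking into the second stage from A: R3 + R4 = 21.80 kΩ appears in parallel with R2.
Effective lower resistance at A: R2 ‖ 21.80 = 1.603 kΩ.
V_A = 5.70 × 1.603/(39.6 + 1.603) = 0.2217 V.
Stage 2 is unloaded, so V_B = V_A · R4/(R3+R4) = 0.2217 × 11.7/21.80 = 0.1190 V.

V_B ≈ 0.119 V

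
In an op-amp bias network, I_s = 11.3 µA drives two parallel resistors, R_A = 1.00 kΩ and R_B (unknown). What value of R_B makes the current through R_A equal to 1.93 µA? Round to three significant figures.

Two-branch current divider: I_A = I_s · R_B/(R_A + R_B).
1.93/11.3 = R_B/(R_A + R_B) → R_B = R_A · (0.1708)/(1 − 0.1708) = 1.00 × 0.2060 = 0.2060 kΩ.

R_B ≈ 0.206 kΩ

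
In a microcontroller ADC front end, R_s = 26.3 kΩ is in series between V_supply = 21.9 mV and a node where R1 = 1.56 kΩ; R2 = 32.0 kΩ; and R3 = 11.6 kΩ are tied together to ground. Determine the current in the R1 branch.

Combine the parallel branches: R_p = (1/1.56 + 1/32.0 + 1/11.6)⁻¹ = 1.318 kΩ.
V_A by voltage divider: V_A = 21.9 × 1.318/(26.3 + 1.318) = 1.045 mV.
I(R1) = V_A / R1 = 1.045/1.56 = 0.6702 µA.

I ≈ 0.670 µA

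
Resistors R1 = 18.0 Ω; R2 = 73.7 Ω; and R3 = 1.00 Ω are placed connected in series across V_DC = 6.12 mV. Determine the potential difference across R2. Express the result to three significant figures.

Total series resistance ΣR = 18.0 + 73.7 + 1.00 = 92.70 Ω.
By the voltage-divider rule, V = 6.12 × 73.70/92.70 = 4.866 mV.

V ≈ 4.87 mV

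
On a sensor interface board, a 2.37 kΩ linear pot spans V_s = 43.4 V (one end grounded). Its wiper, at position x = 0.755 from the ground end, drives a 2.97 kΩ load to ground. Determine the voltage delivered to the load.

V_out ≈ 28.6 V

Split the track: R_lower = x·R_p = 1.789 kΩ, R_upper = (1−x)·R_p = 0.5806 kΩ.
R_L loads the lower segment: effective lower R = 1.117 kΩ.
Then V_out = V_s · 1.117/(0.5806 + 1.117) = 28.55 V.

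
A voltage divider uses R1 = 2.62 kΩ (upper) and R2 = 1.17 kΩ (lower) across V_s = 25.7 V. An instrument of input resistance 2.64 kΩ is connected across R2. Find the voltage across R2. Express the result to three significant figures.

V_out ≈ 6.07 V

The load sits in parallel with R2, giving an effective lower resistance R2' = R2·R_L/(R2+R_L) = 0.8107 kΩ.
Voltage divider with the loaded lower leg: V_out = 25.7 × 0.8107/(2.62 + 0.8107) = 25.7 × 0.2363 = 6.073 V.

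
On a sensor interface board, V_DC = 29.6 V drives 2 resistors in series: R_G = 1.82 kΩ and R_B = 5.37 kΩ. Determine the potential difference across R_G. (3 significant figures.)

Total series resistance ΣR = 1.82 + 5.37 = 7.190 kΩ.
V = V_DC · R/ΣR = 29.6 × 0.2531 = 7.493 V.

V ≈ 7.49 V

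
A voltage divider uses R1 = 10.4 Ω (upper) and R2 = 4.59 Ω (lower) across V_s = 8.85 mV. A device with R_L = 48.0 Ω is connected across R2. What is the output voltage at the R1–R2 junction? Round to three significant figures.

V_out ≈ 2.54 mV

The load sits in parallel with R2, giving an effective lower resistance R2' = R2·R_L/(R2+R_L) = 4.189 Ω.
Then V_out = V_s · R2'/(R1 + R2') = 8.85 × 4.189/14.59 = 2.541 mV.
(Unloaded it would be 2.71 mV; the load pulls it down.)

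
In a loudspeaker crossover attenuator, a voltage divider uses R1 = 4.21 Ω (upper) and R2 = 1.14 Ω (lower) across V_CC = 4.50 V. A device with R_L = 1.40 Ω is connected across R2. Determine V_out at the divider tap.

The load sits in parallel with R2, giving an effective lower resistance R2' = R2·R_L/(R2+R_L) = 0.6283 Ω.
Then V_out = V_CC · R2'/(R1 + R2') = 4.50 × 0.6283/4.838 = 0.5844 V.
(Unloaded it would be 0.959 V; the load pulls it down.)

V_out ≈ 0.584 V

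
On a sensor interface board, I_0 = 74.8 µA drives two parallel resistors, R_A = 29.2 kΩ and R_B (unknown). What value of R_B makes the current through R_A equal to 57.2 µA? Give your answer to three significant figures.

R_B ≈ 94.9 kΩ

Two-branch current divider: I_A = I_0 · R_B/(R_A + R_B).
With f = 0.7647, R_B = R_A · f/(1−f) = 29.2 × 3.250 = 94.90 kΩ.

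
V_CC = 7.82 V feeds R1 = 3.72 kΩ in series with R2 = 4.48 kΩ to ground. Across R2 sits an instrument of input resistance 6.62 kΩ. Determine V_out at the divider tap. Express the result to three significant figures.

V_out ≈ 3.27 V

The load sits in parallel with R2, giving an effective lower resistance R2' = R2·R_L/(R2+R_L) = 2.672 kΩ.
Voltage divider with the loaded lower leg: V_out = 7.82 × 2.672/(3.72 + 2.672) = 7.82 × 0.4180 = 3.269 V.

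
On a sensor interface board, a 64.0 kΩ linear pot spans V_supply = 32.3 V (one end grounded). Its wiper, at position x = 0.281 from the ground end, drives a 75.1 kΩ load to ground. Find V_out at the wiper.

Lower segment x·R_p = 17.98 kΩ; upper segment (1−x)·R_p = 46.02 kΩ.
R_L loads the lower segment: effective lower R = 14.51 kΩ.
Then V_out = V_supply · 14.51/(46.02 + 14.51) = 7.743 V.

V_out ≈ 7.74 V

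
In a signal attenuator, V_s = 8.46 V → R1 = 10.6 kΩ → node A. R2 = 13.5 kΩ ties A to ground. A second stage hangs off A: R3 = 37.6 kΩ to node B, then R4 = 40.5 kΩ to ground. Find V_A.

Looking into the second stage from A: R3 + R4 = 78.10 kΩ appears in parallel with R2.
Effective lower resistance at A: R2 ‖ 78.10 = 11.51 kΩ.
V_A = 8.46 × 11.51/(10.6 + 11.51) = 4.404 V.

V_A ≈ 4.40 V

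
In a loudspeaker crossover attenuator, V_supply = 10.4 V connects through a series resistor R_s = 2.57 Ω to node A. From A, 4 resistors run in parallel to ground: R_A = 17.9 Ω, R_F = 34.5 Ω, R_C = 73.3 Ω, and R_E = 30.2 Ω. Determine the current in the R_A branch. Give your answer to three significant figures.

Combine the parallel branches: R_p = (1/17.9 + 1/34.5 + 1/73.3 + 1/30.2)⁻¹ = 7.598 Ω.
V_A = 10.4 × 7.598/10.17 = 7.771 V.
I(R_A) = V_A / R_A = 7.771/17.9 = 0.4342 A.

I ≈ 0.434 A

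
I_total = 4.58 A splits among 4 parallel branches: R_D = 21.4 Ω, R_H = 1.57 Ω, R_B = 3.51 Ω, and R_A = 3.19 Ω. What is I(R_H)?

Total conductance ΣG = 1/21.4 + 1/1.57 + 1/3.51 + 1/3.19 = 1.282 (units of 1/Ω).
R_H takes the fraction G_k/ΣG = 0.6369/1.282 = 0.4968, so I = 4.58 × 0.4968 = 2.275 A.

I ≈ 2.28 A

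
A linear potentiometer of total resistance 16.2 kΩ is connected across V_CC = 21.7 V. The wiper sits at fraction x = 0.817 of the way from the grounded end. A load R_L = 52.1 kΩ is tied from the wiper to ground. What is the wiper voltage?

Split the track: R_lower = x·R_p = 13.24 kΩ, R_upper = (1−x)·R_p = 2.965 kΩ.
R_L loads the lower segment: effective lower R = 10.55 kΩ.
Then V_out = V_CC · 10.55/(2.965 + 10.55) = 16.94 V.

V_out ≈ 16.9 V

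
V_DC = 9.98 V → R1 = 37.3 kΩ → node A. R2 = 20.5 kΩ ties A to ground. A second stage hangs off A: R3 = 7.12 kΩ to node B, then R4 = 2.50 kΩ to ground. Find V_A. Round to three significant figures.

V_A ≈ 1.49 V

Node A sees R2 in parallel with the series input of stage 2, R3 + R4 = 9.620 kΩ.
R2 ‖ (R3+R4) = 6.547 kΩ.
So V_A = 9.98 × 0.1493 = 1.490 V.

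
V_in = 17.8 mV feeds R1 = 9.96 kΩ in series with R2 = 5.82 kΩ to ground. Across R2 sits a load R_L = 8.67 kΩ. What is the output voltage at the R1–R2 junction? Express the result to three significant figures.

V_out ≈ 4.61 mV

First combine the lower leg with the load: R2 ‖ R_L = 3.482 kΩ.
Then V_out = V_in · R2'/(R1 + R2') = 17.8 × 3.482/13.44 = 4.611 mV.
(Unloaded it would be 6.57 mV; the load pulls it down.)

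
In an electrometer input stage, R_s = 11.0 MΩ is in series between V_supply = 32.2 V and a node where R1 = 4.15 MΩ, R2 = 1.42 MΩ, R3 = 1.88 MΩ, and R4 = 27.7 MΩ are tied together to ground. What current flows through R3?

Parallel bank: R_p = 1/(1/4.15 + 1/1.42 + 1/1.88 + 1/27.7) = 0.6608 MΩ.
V_A = 32.2 × 0.6608/11.66 = 1.825 V.
I(R3) = V_A / R3 = 1.825/1.88 = 0.9707 µA.

I ≈ 0.971 µA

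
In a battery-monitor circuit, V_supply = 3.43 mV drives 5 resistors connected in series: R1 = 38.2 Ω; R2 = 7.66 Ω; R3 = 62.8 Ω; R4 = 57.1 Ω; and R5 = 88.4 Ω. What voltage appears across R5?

V ≈ 1.19 mV

ΣR = 38.2 + 7.66 + 62.8 + 57.1 + 88.4 = 254.2 Ω.
V = V_supply · R/ΣR = 3.43 × 0.3478 = 1.193 mV.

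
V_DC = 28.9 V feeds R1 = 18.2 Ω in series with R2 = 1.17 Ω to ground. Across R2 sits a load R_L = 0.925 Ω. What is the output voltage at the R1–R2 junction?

V_out ≈ 0.798 V

First combine the lower leg with the load: R2 ‖ R_L = 0.5166 Ω.
Now apply the divider: V_out = 28.9 × 0.02760 = 0.7977 V.
(Unloaded it would be 1.75 V; the load pulls it down.)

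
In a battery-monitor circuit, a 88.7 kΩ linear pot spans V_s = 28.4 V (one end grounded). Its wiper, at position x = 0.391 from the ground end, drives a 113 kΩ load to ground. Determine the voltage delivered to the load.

Lower segment x·R_p = 34.68 kΩ; upper segment (1−x)·R_p = 54.02 kΩ.
R_L loads the lower segment: effective lower R = 26.54 kΩ.
Then V_out = V_s · 26.54/(54.02 + 26.54) = 9.356 V.

V_out ≈ 9.36 V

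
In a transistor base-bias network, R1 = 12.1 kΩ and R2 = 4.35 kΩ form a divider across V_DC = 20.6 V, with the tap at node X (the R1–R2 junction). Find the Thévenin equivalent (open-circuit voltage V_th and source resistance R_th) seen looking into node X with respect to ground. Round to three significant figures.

V_th is the unloaded tap voltage: V_DC · R2/(R1+R2) = 20.6 × 0.2644 = 5.447 V.
Looking into X with the source shorted: R_th = R1·R2/(R1+R2) = 12.10 × 4.35/16.45 = 3.200 kΩ.

V_th ≈ 5.45 V, R_th ≈ 3.20 kΩ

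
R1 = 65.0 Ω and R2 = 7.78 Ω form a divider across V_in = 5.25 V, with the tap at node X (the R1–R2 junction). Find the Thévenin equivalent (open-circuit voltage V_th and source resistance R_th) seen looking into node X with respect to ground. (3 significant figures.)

V_th is the unloaded tap voltage: V_in · R2/(R1+R2) = 5.25 × 0.1069 = 0.5612 V.
Looking into X with the source shorted: R_th = R1·R2/(R1+R2) = 65.00 × 7.78/72.78 = 6.948 Ω.

V_th ≈ 0.561 V, R_th ≈ 6.95 Ω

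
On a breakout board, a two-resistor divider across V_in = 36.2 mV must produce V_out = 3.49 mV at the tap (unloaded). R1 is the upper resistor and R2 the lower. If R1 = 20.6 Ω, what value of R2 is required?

R2 ≈ 2.20 Ω

Required fraction k = V_out/V_in = 0.09641.
So R2 = R1 · V_out/(V_in − V_out) = 20.6 × 3.49/(36.2 − 3.49) = 20.6 × 0.1067 = 2.198 Ω.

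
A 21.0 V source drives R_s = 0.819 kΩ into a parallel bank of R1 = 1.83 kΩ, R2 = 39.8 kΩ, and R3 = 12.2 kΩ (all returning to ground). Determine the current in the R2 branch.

I ≈ 0.344 mA

Parallel bank: R_p = 1/(1/1.83 + 1/39.8 + 1/12.2) = 1.530 kΩ.
Node voltage V_A = V_DC · R_p/(R_s + R_p) = 21.0 × 0.6514 = 13.68 V.
I(R2) = V_A / R2 = 13.68/39.8 = 0.3437 mA.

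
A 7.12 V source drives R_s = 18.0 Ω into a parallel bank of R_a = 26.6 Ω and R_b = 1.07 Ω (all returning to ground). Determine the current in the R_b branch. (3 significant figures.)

Parallel bank: R_p = 1/(1/26.6 + 1/1.07) = 1.029 Ω.
Node voltage V_A = V_DC · R_p/(R_s + R_p) = 7.12 × 0.05406 = 0.3849 V.
Branch current I = V_A/R_b = 0.3849/1.07 = 0.3597 A.
(Equivalently: I_total = 0.3742 A, then current-divider fraction G_k/ΣG = 0.9613.)

I ≈ 0.360 A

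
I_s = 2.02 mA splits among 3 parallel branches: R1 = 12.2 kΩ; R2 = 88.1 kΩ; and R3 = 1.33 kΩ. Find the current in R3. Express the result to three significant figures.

I ≈ 1.80 mA

ΣG = 1/12.2 + 1/88.1 + 1/1.33 = 0.8452.
R3 takes the fraction G_k/ΣG = 0.7519/0.8452 = 0.8896, so I = 2.02 × 0.8896 = 1.797 mA.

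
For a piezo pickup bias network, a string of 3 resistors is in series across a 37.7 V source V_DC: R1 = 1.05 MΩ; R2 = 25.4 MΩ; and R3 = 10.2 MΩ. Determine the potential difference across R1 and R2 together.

V ≈ 27.2 V

Total series resistance ΣR = 1.05 + 25.4 + 10.2 = 36.65 MΩ.
R_{R1..R2} = 1.05 + 25.4 = 26.45 MΩ.
By the voltage-divider rule, V = 37.7 × 26.45/36.65 = 27.21 V.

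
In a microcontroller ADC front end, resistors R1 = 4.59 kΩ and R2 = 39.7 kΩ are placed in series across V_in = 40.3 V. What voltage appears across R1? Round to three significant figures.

Series total: ΣR = 4.59 + 39.7 = 44.29 kΩ.
Voltage divider: V = V_in · (4.590 / 44.29) = 40.3 × 0.1036 = 4.176 V.

V ≈ 4.18 V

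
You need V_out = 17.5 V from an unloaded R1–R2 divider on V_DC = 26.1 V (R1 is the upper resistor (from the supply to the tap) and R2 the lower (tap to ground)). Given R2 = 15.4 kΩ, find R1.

Required fraction k = V_out/V_DC = 0.6705.
So R1 = R2 · (V_DC/V_out − 1) = 15.4 × (26.1/17.5 − 1) = 15.4 × 0.4914 = 7.568 kΩ.

R1 ≈ 7.57 kΩ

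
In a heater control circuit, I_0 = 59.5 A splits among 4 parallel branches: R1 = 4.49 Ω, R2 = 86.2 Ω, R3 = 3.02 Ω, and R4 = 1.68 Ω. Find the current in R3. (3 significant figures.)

I ≈ 17.0 A

ΣG = 1/4.49 + 1/86.2 + 1/3.02 + 1/1.68 = 1.161.
By the current-divider rule, I = I_0 · G_k/ΣG = 59.5 × 0.2853 = 16.97 A.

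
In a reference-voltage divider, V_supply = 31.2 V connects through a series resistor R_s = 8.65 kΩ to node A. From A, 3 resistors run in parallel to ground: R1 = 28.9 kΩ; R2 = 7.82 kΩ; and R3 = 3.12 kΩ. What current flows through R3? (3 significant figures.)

Parallel bank: R_p = 1/(1/28.9 + 1/7.82 + 1/3.12) = 2.070 kΩ.
Node voltage V_A = V_supply · R_p/(R_s + R_p) = 31.2 × 0.1931 = 6.026 V.
I(R3) = V_A / R3 = 6.026/3.12 = 1.931 mA.

I ≈ 1.93 mA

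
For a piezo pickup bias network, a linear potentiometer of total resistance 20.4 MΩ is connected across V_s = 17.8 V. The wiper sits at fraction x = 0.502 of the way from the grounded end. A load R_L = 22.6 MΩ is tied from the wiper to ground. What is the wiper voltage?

Lower segment x·R_p = 10.24 MΩ; upper segment (1−x)·R_p = 10.16 MΩ.
R_L loads the lower segment: effective lower R = 7.047 MΩ.
Loaded-divider output: V_out = 17.8 × 0.4096 = 7.290 V.

V_out ≈ 7.29 V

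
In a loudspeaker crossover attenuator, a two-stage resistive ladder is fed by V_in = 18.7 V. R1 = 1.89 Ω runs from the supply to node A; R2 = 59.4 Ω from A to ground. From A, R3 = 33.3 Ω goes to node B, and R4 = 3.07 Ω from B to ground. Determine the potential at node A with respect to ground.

V_A ≈ 17.3 V

Looking into the second stage from A: R3 + R4 = 36.37 Ω appears in parallel with R2.
R2 ‖ (R3+R4) = 22.56 Ω.
First divider: V_A = V_in · 22.56/(1.89 + 22.56) = 17.25 V.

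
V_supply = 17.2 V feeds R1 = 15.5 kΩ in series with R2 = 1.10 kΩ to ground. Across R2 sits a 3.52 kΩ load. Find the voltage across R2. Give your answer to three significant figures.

R2 ‖ R_L = (1.10 × 3.52)/(1.10 + 3.52) = 0.8381 kΩ.
Now apply the divider: V_out = 17.2 × 0.05130 = 0.8823 V.
(Unloaded it would be 1.14 V; the load pulls it down.)

V_out ≈ 0.882 V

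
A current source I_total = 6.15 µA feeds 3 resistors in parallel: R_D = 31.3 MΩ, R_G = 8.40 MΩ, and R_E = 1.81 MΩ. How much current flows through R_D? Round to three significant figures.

ΣG = 1/31.3 + 1/8.40 + 1/1.81 = 0.7035.
Current divider: I(R_D) = I_total · G_k/ΣG = 6.15 × (0.03195/0.7035) = 6.15 × 0.04542 = 0.2793 µA.

I ≈ 0.279 µA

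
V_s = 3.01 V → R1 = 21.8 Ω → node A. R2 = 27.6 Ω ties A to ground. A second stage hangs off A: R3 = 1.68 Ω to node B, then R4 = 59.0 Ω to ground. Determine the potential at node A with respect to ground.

V_A ≈ 1.40 V

Node A sees R2 in parallel with the series input of stage 2, R3 + R4 = 60.68 Ω.
R2 ‖ (R3+R4) = 18.97 Ω.
First divider: V_A = V_s · 18.97/(21.8 + 18.97) = 1.401 V.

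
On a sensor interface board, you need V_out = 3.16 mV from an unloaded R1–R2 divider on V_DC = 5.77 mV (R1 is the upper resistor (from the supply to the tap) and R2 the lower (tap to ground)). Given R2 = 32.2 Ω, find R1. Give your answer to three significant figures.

R1 ≈ 26.6 Ω

V_out/V_DC = R2/(R1+R2) = 0.5477.
Rearranging, R1 = R2·(1−k)/k = 32.2 × 0.8259 = 26.60 Ω.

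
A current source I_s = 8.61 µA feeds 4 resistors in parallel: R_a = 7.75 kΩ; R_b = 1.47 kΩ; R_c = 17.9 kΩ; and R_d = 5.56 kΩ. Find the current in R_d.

I ≈ 1.48 µA

ΣG = 1/7.75 + 1/1.47 + 1/17.9 + 1/5.56 = 1.045.
By the current-divider rule, I = I_s · G_k/ΣG = 8.61 × 0.1721 = 1.482 µA.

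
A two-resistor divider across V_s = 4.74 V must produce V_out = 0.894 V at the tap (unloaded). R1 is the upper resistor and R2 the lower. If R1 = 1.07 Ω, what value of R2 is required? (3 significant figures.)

V_out/V_s = R2/(R1+R2) = 0.1886.
R2 = R1 · 0.1886/(1 − 0.1886) = 0.2487 Ω.

R2 ≈ 0.249 Ω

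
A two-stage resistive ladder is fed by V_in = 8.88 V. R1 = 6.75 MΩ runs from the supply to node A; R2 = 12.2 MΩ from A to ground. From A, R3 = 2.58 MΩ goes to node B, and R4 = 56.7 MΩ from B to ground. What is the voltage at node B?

Looking into the second stage from A: R3 + R4 = 59.28 MΩ appears in parallel with R2.
Effective lower resistance at A: R2 ‖ 59.28 = 10.12 MΩ.
So V_A = 8.88 × 0.5998 = 5.326 V.
V_B = V_A × 0.9565 = 5.095 V.

V_B ≈ 5.09 V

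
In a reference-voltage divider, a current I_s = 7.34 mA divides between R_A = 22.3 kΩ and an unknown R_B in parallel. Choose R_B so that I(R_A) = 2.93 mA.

R_B ≈ 14.8 kΩ

Two-branch current divider: I_A = I_s · R_B/(R_A + R_B).
2.93/7.34 = R_B/(R_A + R_B) → R_B = R_A · (0.3992)/(1 − 0.3992) = 22.3 × 0.6644 = 14.82 kΩ.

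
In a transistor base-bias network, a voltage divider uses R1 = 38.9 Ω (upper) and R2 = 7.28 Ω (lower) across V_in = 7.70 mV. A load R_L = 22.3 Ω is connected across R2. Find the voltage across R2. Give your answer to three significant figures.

R2 ‖ R_L = (7.28 × 22.3)/(7.28 + 22.3) = 5.488 Ω.
Voltage divider with the loaded lower leg: V_out = 7.70 × 5.488/(38.9 + 5.488) = 7.70 × 0.1236 = 0.9521 mV.

V_out ≈ 0.952 mV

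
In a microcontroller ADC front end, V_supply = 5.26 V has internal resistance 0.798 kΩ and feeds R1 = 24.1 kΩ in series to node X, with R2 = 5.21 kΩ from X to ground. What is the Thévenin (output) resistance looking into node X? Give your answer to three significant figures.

R_th ≈ 4.31 kΩ

R1' = 0.798 + 24.1 = 24.90 kΩ (source resistance + R1).
Looking into X with the source shorted: R_th = R1'·R2/(R1'+R2) = 24.90 × 5.21/30.11 = 4.308 kΩ.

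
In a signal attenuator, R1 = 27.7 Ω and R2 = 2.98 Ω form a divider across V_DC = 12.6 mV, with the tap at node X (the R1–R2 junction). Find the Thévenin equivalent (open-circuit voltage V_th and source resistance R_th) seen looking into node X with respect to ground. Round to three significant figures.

With X open, the divider is unloaded: V_th = 12.6 × 2.98/30.68 = 1.224 mV.
Looking into X with the source shorted: R_th = R1·R2/(R1+R2) = 27.70 × 2.98/30.68 = 2.691 Ω.

V_th ≈ 1.22 mV, R_th ≈ 2.69 Ω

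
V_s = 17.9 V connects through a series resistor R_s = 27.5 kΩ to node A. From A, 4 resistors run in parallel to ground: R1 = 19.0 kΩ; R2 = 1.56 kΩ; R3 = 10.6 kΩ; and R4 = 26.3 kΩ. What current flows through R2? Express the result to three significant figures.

I ≈ 0.484 mA

Parallel bank: R_p = 1/(1/19.0 + 1/1.56 + 1/10.6 + 1/26.3) = 1.211 kΩ.
Node voltage V_A = V_s · R_p/(R_s + R_p) = 17.9 × 0.04217 = 0.7548 V.
I(R2) = V_A / R2 = 0.7548/1.56 = 0.4838 mA.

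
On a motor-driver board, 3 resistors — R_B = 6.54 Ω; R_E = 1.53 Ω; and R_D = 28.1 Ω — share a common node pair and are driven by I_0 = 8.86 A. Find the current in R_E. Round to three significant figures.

Total conductance ΣG = 1/6.54 + 1/1.53 + 1/28.1 = 0.8421 (units of 1/Ω).
Current divider: I(R_E) = I_0 · G_k/ΣG = 8.86 × (0.6536/0.8421) = 8.86 × 0.7762 = 6.877 A.

I ≈ 6.88 A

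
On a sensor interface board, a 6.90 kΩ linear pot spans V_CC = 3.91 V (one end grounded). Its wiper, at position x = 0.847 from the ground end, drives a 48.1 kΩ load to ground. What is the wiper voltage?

V_out ≈ 3.25 V

Split the track: R_lower = x·R_p = 5.844 kΩ, R_upper = (1−x)·R_p = 1.056 kΩ.
Lower segment in parallel with the load: 5.844 ‖ 48.1 = 5.211 kΩ.
Loaded-divider output: V_out = 3.91 × 0.8315 = 3.251 V.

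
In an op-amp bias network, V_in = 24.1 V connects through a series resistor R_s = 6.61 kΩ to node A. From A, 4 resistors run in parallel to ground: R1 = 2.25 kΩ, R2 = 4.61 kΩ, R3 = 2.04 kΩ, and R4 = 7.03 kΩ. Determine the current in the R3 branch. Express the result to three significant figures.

I ≈ 1.24 mA

Equivalent of the parallel group: R_p = 0.7729 kΩ.
V_A = 24.1 × 0.7729/7.383 = 2.523 V.
I(R3) = V_A / R3 = 2.523/2.04 = 1.237 mA.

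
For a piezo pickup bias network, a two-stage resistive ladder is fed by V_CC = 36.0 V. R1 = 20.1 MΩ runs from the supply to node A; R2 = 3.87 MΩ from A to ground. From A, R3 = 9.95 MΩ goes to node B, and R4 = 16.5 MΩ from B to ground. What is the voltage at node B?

Looking into the second stage from A: R3 + R4 = 26.45 MΩ appears in parallel with R2.
R2 ‖ (R3+R4) = 3.376 MΩ.
So V_A = 36.0 × 0.1438 = 5.177 V.
V_B = V_A × 0.6238 = 3.230 V.

V_B ≈ 3.23 V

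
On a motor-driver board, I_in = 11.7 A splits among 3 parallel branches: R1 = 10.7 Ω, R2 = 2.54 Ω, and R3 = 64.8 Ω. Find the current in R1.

I ≈ 2.18 A

Conductances: ΣG = 1/10.7 + 1/2.54 + 1/64.8 = 0.5026 (1/Ω).
By the current-divider rule, I = I_in · G_k/ΣG = 11.7 × 0.1860 = 2.176 A.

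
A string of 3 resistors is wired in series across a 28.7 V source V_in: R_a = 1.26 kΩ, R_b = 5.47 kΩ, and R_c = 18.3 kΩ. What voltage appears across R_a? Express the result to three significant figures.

ΣR = 1.26 + 5.47 + 18.3 = 25.03 kΩ.
V = V_in · R/ΣR = 28.7 × 0.05034 = 1.445 V.

V ≈ 1.44 V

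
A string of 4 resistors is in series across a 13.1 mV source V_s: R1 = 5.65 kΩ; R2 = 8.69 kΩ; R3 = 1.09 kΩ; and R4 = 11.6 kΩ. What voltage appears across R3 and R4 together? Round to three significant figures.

V ≈ 6.15 mV

Total series resistance ΣR = 5.65 + 8.69 + 1.09 + 11.6 = 27.03 kΩ.
R_{R3..R4} = 1.09 + 11.6 = 12.69 kΩ.
V = V_s · R/ΣR = 13.1 × 0.4695 = 6.150 mV.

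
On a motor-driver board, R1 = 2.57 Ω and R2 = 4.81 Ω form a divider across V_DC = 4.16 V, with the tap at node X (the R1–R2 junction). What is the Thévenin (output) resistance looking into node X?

With V_DC suppressed (replaced by a short), R_th = R1 ‖ R2 = (2.570 × 4.81)/(2.570 + 4.81) = 1.675 Ω.

R_th ≈ 1.68 Ω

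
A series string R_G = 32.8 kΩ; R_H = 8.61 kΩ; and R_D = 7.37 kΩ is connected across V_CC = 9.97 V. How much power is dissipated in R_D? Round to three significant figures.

P ≈ 0.308 mW

Series current I = V_CC/ΣR = 9.97/48.78 = 0.2044 mA.
P = I²R = 0.04177 × 7.37 = 0.3079 mW.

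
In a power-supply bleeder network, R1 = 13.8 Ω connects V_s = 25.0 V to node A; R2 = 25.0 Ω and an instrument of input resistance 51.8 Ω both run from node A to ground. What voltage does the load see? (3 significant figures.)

First combine the lower leg with the load: R2 ‖ R_L = 16.86 Ω.
Now apply the divider: V_out = 25.0 × 0.5499 = 13.75 V.
(Unloaded it would be 16.1 V; the load pulls it down.)

V_out ≈ 13.7 V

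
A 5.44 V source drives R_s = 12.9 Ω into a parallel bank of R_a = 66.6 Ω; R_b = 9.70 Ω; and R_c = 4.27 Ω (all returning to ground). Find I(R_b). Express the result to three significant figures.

I ≈ 0.101 A

Parallel bank: R_p = 1/(1/66.6 + 1/9.70 + 1/4.27) = 2.838 Ω.
V_A by voltage divider: V_A = 5.44 × 2.838/(12.9 + 2.838) = 0.9811 V.
Branch current I = V_A/R_b = 0.9811/9.70 = 0.1011 A.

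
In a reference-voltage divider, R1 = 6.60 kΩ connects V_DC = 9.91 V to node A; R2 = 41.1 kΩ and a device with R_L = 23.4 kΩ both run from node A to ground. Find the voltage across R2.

The load sits in parallel with R2, giving an effective lower resistance R2' = R2·R_L/(R2+R_L) = 14.91 kΩ.
Now apply the divider: V_out = 9.91 × 0.6932 = 6.869 V.

V_out ≈ 6.87 V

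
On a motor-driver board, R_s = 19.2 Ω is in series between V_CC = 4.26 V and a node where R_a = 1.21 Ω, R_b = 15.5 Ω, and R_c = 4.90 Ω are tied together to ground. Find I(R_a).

Combine the parallel branches: R_p = (1/1.21 + 1/15.5 + 1/4.90)⁻¹ = 0.9132 Ω.
V_A = 4.26 × 0.9132/20.11 = 0.1934 V.
I(R_a) = V_A / R_a = 0.1934/1.21 = 0.1598 A.

I ≈ 0.160 A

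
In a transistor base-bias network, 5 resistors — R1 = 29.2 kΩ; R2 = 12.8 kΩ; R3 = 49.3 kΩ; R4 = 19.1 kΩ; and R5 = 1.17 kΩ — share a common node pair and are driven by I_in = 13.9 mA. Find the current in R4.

I ≈ 0.700 mA

ΣG = 1/29.2 + 1/12.8 + 1/49.3 + 1/19.1 + 1/1.17 = 1.040.
R4 takes the fraction G_k/ΣG = 0.05236/1.040 = 0.05036, so I = 13.9 × 0.05036 = 0.7000 mA.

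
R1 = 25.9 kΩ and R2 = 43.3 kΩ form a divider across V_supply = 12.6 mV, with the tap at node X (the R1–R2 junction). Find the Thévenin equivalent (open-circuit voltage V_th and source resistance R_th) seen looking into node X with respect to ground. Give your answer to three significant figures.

Open-circuit (no load on X): V_th = V_supply · R2/(R1 + R2) = 12.6 × 43.3/(25.90 + 43.3) = 7.884 mV.
Zeroing V_supply shorts the top of R1 to ground, so R_th = R1 ‖ R2 = 16.21 kΩ.

V_th ≈ 7.88 mV, R_th ≈ 16.2 kΩ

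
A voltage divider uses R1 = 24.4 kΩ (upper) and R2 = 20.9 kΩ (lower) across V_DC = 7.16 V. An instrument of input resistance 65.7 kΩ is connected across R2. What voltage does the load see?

R2 ‖ R_L = (20.9 × 65.7)/(20.9 + 65.7) = 15.86 kΩ.
Voltage divider with the loaded lower leg: V_out = 7.16 × 15.86/(24.4 + 15.86) = 7.16 × 0.3939 = 2.820 V.

V_out ≈ 2.82 V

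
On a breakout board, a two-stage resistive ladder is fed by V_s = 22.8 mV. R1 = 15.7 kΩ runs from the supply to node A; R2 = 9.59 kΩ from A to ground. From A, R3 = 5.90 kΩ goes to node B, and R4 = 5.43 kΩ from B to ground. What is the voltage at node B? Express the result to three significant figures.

V_B ≈ 2.72 mV

Node A sees R2 in parallel with the series input of stage 2, R3 + R4 = 11.33 kΩ.
Effective lower resistance at A: R2 ‖ 11.33 = 5.194 kΩ.
First divider: V_A = V_s · 5.194/(15.7 + 5.194) = 5.668 mV.
Then the unloaded second divider: V_B = V_A × R4/(R3+R4) = 5.668 × 0.4793 = 2.716 mV.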